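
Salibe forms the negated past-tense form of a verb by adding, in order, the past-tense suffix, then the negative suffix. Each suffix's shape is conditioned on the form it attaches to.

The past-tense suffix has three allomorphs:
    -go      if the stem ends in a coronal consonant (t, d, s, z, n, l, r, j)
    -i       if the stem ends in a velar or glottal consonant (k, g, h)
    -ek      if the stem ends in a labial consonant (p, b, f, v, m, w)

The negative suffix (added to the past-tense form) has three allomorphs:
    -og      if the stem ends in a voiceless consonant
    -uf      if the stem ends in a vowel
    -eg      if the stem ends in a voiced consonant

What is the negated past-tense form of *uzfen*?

uzfengouf

Since the final consonant of *uzfen* is /n/ (coronal), it takes -go, giving *uzfengo*.
The past-tense form *uzfengo*: final sound = /o/, a vowel → -uf → *uzfengouf*.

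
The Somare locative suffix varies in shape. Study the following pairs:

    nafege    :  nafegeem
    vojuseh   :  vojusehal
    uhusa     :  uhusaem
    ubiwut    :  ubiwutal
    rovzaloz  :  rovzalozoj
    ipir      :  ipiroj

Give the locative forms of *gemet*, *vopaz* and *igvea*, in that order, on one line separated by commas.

The alternation tracks the final sound of the stem — -al when the stem ends in a voiceless consonant (*vojuseh*, *ubiwut*); -oj when the stem ends in a voiced consonant (*rovzaloz*, *ipir*); -em when the stem ends in a vowel (*nafege*, *uhusa*).
*gemet* — final sound /t/ (a voiceless consonant) → -al → *gemetal*.
*vopaz*: final sound = /z/, a voiced consonant → -oj → *vopazoj*.
Since the final sound of *igvea* is /a/ (a vowel), it takes -em, giving *igveaem*.

gemetal, vopazoj, igveaem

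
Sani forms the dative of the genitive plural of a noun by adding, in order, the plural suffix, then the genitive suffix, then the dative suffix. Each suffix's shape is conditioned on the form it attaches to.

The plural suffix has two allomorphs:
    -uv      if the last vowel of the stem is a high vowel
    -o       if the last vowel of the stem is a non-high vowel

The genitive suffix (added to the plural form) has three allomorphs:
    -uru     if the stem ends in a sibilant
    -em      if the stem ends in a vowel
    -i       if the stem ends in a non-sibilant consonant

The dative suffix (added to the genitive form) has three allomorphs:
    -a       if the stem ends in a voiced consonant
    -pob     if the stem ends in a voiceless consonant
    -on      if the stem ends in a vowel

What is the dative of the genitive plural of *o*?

ooema

The last vowel of *o* is /o/, which is a non-high vowel, so the plural suffix is -o, giving *oo*.
The plural form *oo*: final sound = /o/, a vowel → -em → *ooem*.
The final sound of the genitive form *ooem* is /m/, which is a voiced consonant, so the dative suffix is -a, giving *ooema*.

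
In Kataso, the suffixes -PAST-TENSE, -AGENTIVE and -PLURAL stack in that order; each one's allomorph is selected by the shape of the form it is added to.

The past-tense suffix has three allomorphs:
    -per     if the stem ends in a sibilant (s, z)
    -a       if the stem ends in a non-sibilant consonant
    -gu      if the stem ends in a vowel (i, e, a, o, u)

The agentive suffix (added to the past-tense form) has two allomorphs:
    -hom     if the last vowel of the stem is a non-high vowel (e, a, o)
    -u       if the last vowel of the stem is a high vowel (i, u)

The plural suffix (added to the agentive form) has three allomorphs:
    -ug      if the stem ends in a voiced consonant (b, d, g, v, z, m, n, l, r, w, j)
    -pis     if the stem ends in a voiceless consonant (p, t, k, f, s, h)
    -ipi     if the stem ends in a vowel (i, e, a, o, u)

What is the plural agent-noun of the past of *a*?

aguuipi

*a*: final sound = /a/, a vowel → -gu → *agu*.
The last vowel of the past-tense form *agu* is /u/, which is a high vowel, so the agentive suffix is -u, giving *aguu*.
Since the final sound of the agentive form *aguu* is /u/ (a vowel), it takes -ipi, giving *aguuipi*.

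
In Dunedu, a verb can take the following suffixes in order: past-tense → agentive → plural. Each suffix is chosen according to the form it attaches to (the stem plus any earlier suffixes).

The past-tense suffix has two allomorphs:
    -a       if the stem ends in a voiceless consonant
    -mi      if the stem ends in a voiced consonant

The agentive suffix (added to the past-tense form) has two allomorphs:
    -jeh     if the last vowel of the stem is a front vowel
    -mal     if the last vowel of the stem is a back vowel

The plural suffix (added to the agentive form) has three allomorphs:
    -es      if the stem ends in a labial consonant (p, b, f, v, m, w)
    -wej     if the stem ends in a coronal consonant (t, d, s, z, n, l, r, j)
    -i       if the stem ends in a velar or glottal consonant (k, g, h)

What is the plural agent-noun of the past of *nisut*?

nisutamalwej

*nisut* — final consonant /t/ (voiceless) → -a → *nisuta*.
Since the last vowel of the past-tense form *nisuta* is /a/ (a back vowel), it takes -mal, giving *nisutamal*.
Since the final consonant of the agentive form *nisutamal* is /l/ (coronal), it takes -wej, giving *nisutamalwej*.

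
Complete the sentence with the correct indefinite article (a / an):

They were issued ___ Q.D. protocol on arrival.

The indefinite article is chosen by the initial *sound* of the following word, not its spelling.
The initialism *Q.D.* is read letter by letter; the first letter, Q, is pronounced /kjuː/, which begins with a consonant sound.
So the article is *a*: They were issued a Q.D. protocol on arrival.

a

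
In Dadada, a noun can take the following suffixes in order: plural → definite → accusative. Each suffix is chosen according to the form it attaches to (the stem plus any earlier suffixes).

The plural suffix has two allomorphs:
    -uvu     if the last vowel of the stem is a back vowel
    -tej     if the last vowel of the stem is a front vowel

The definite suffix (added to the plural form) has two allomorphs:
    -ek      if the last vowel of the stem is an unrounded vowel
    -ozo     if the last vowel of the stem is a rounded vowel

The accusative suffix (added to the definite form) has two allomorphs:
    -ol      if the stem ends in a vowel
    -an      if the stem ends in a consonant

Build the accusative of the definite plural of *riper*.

ripertejekan

*riper* — last vowel /e/ (a front vowel) → -tej → *ripertej*.
The last vowel of the plural form *ripertej* is /e/, which is an unrounded vowel, so the definite suffix is -ek, giving *ripertejek*.
The final sound of the definite form *ripertejek* is /k/, which is a consonant, so the accusative suffix is -an, giving *ripertejekan*.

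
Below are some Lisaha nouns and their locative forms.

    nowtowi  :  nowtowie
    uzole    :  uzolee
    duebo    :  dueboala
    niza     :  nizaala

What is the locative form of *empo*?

empoala

The alternation tracks the last vowel of the stem — -e when the last vowel of the stem is a front vowel (*nowtowi*, *uzole*); -ala when the last vowel of the stem is a back vowel (*duebo*, *niza*).
*empo* — last vowel /o/ (a back vowel) → -ala → *empoala*.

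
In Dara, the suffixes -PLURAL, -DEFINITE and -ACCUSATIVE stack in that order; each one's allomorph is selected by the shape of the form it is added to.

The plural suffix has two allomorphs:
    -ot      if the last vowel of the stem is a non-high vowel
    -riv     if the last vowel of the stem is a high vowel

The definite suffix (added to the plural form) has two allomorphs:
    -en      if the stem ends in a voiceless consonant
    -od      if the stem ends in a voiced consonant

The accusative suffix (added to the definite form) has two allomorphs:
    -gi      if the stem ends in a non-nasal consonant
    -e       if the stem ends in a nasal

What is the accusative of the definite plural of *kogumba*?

*kogumba*: last vowel = /a/, a non-high vowel → -ot → *kogumbaot*.
The final consonant of the plural form *kogumbaot* is /t/, which is voiceless, so the definite suffix is -en, giving *kogumbaoten*.
The definite form *kogumbaoten*: final consonant = /n/, a nasal → -e → *kogumbaotene*.

kogumbaotene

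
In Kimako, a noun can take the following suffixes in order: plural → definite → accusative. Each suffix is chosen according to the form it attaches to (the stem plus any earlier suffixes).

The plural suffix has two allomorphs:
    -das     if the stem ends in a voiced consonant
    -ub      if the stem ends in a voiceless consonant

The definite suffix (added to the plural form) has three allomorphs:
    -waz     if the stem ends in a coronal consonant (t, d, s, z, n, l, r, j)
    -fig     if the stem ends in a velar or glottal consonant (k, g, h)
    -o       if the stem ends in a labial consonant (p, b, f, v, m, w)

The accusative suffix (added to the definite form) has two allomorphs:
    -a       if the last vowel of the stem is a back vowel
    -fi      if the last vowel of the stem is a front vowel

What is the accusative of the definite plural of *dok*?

dokuboa

*dok* — final consonant /k/ (voiceless) → -ub → *dokub*.
The plural form *dokub* — final consonant /b/ (labial) → -o → *dokubo*.
Since the last vowel of the definite form *dokubo* is /o/ (a back vowel), it takes -a, giving *dokuboa*.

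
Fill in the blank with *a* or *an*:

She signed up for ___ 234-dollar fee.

The indefinite article is chosen by the initial *sound* of the following word, not its spelling.
The number *234* is spoken "two hundred …", beginning with /tuː/ — a consonant sound.
So the article is *a*: She signed up for a 234-dollar fee.

a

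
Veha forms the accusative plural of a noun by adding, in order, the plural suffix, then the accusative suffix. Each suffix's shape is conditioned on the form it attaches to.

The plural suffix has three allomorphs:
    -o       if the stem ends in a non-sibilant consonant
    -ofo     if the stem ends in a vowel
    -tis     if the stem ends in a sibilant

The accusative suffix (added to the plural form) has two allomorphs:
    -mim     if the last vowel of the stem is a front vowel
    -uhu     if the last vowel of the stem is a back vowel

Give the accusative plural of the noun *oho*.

*oho*: final sound = /o/, a vowel → -ofo → *ohoofo*.
The plural form *ohoofo* — last vowel /o/ (a back vowel) → -uhu → *ohoofouhu*.

ohoofouhu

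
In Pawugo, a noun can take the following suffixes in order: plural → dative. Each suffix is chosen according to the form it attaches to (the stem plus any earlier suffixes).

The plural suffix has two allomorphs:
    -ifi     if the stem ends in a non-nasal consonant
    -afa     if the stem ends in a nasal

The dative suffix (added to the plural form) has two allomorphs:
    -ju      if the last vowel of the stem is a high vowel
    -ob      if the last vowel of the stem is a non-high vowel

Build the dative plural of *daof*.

*daof*: final consonant = /f/, non-nasal → -ifi → *daofifi*.
The plural form *daofifi*: last vowel = /i/, a high vowel → -ju → *daofifiju*.

daofifiju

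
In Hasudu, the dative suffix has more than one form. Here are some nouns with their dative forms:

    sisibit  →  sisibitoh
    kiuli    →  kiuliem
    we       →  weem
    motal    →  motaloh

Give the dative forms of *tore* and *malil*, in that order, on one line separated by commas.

toreem, maliloh

The pattern is consonant vs. vowel: -oh when the stem ends in a consonant (*sisibit*, *motal*); -em when the stem ends in a vowel (*kiuli*, *we*).
*tore* — final sound /e/ (a vowel) → -em → *toreem*.
*malil*: final sound = /l/, a consonant → -oh → *maliloh*.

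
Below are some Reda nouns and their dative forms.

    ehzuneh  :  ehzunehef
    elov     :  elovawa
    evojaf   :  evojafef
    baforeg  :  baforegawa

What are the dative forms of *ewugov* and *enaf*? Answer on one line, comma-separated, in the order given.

The pattern is voicing of the final consonant: -ef when the stem ends in a voiceless consonant (*ehzuneh*, *evojaf*); -awa when the stem ends in a voiced consonant (*elov*, *baforeg*).
Since the final consonant of *ewugov* is /v/ (voiced), it takes -awa, giving *ewugovawa*.
The final consonant of *enaf* is /f/, which is voiceless, so the suffix is -ef, giving *enafef*.

ewugovawa, enafef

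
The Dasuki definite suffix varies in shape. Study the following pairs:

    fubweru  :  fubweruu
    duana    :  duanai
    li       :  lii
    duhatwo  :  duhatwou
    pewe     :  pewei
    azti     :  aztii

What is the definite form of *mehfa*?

The suffix is conditioned by the last vowel: -u when the last vowel of the stem is a rounded vowel (*fubweru*, *duhatwo*); -i when the last vowel of the stem is an unrounded vowel (*duana*, *li*, *pewe*, *azti*).
*mehfa* — last vowel /a/ (an unrounded vowel) → -i → *mehfai*.

mehfai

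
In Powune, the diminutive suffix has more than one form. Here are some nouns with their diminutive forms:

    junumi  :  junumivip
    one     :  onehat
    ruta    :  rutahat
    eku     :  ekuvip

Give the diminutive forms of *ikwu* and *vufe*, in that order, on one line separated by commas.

Looking at the last vowel of each stem: -vip when the last vowel of the stem is a high vowel (*junumi*, *eku*); -hat when the last vowel of the stem is a non-high vowel (*one*, *ruta*).
*ikwu*: last vowel = /u/, a high vowel → -vip → *ikwuvip*.
*vufe*: last vowel = /e/, a non-high vowel → -hat → *vufehat*.

ikwuvip, vufehat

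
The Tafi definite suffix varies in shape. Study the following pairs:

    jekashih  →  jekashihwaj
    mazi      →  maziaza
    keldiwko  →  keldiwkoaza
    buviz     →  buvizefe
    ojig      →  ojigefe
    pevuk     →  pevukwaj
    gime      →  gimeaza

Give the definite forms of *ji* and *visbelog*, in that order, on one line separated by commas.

jiaza, visbelogefe

The alternation tracks the final sound of the stem — -waj when the stem ends in a voiceless consonant (*jekashih*, *pevuk*); -efe when the stem ends in a voiced consonant (*buviz*, *ojig*); -aza when the stem ends in a vowel (*mazi*, *keldiwko*, *gime*).
*ji*: final sound = /i/, a vowel → -aza → *jiaza*.
The final sound of *visbelog* is /g/, which is a voiced consonant, so the suffix is -efe, giving *visbelogefe*.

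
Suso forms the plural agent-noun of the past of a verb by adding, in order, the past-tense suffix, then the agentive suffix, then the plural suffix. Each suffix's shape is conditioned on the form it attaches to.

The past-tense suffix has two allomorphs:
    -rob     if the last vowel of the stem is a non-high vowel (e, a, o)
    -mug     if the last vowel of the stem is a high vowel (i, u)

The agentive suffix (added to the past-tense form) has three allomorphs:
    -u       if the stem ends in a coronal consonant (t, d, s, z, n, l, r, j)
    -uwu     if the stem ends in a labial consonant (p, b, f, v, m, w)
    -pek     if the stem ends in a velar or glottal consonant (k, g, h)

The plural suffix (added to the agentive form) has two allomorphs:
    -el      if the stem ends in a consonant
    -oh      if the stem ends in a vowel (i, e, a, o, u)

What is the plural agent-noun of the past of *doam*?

Since the last vowel of *doam* is /a/ (a non-high vowel), it takes -rob, giving *doamrob*.
The past-tense form *doamrob* — final consonant /b/ (labial) → -uwu → *doamrobuwu*.
The final sound of the agentive form *doamrobuwu* is /u/, which is a vowel, so the plural suffix is -oh, giving *doamrobuwuoh*.

doamrobuwuoh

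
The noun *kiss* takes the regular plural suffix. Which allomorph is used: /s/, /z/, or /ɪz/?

/ɪz/

The stem *kiss* ends in a sibilant (/s, z, ʃ, ʒ, tʃ, dʒ/).
The plural suffix surfaces as /ɪz/ after sibilants, /s/ after other voiceless consonants, and /z/ after other voiced sounds.
So the plural -s on *kiss* is pronounced /ɪz/.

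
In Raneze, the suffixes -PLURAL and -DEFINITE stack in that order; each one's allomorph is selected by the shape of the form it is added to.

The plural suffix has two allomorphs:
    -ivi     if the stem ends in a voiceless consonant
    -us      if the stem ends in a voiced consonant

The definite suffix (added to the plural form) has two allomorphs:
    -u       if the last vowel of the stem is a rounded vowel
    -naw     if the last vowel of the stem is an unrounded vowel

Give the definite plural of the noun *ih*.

ihivinaw

*ih* — final consonant /h/ (voiceless) → -ivi → *ihivi*.
The last vowel of the plural form *ihivi* is /i/, which is an unrounded vowel, so the definite suffix is -naw, giving *ihivinaw*.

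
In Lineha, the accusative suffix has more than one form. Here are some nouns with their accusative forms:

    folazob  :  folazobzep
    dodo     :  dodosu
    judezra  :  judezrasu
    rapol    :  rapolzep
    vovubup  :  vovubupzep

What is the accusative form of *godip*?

The suffix is conditioned by the final sound: -zep when the stem ends in a consonant (*folazob*, *rapol*, *vovubup*); -su when the stem ends in a vowel (*dodo*, *judezra*).
*godip*: final sound = /p/, a consonant → -zep → *godipzep*.

godipzep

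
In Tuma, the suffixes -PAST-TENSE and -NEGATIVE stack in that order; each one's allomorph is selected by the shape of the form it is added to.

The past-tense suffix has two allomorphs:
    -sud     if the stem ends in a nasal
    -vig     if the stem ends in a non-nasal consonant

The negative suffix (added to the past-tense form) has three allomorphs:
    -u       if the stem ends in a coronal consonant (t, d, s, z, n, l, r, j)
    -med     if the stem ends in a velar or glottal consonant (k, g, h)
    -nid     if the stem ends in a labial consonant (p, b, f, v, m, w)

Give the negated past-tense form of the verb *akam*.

akamsudu

*akam*: final consonant = /m/, a nasal → -sud → *akamsud*.
Since the final consonant of the past-tense form *akamsud* is /d/ (coronal), it takes -u, giving *akamsudu*.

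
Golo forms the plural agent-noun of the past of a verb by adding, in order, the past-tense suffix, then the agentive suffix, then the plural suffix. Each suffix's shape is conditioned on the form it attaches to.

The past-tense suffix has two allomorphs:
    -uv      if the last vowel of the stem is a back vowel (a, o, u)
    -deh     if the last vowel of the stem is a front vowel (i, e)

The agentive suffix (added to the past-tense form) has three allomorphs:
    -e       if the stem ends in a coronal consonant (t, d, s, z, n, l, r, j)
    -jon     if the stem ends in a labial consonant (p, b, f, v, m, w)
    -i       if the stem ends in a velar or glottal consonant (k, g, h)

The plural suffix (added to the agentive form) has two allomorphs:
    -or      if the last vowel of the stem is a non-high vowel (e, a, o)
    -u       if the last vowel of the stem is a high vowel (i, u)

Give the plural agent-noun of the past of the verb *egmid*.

egmiddehiu

The last vowel of *egmid* is /i/, which is a front vowel, so the past-tense suffix is -deh, giving *egmiddeh*.
The final consonant of the past-tense form *egmiddeh* is /h/, which is velar/glottal, so the agentive suffix is -i, giving *egmiddehi*.
The agentive form *egmiddehi* — last vowel /i/ (a high vowel) → -u → *egmiddehiu*.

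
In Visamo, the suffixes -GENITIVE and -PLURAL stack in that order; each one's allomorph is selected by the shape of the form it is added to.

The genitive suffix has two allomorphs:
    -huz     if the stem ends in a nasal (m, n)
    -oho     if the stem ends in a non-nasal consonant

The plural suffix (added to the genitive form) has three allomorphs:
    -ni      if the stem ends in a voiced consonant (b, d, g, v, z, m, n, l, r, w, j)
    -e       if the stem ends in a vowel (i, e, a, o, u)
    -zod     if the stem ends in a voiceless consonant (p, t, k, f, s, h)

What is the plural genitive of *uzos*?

*uzos* — final consonant /s/ (non-nasal) → -oho → *uzosoho*.
The genitive form *uzosoho*: final sound = /o/, a vowel → -e → *uzosohoe*.

uzosohoe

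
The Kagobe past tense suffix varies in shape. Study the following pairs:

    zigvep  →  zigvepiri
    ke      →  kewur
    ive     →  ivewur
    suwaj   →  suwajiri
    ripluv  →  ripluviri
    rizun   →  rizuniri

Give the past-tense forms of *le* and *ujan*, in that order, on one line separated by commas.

lewur, ujaniri

The alternation tracks the final sound of the stem — -iri when the stem ends in a consonant (*zigvep*, *suwaj*, *ripluv*, *rizun*); -wur when the stem ends in a vowel (*ke*, *ive*).
*le*: final sound = /e/, a vowel → -wur → *lewur*.
The final sound of *ujan* is /n/, which is a consonant, so the suffix is -iri, giving *ujaniri*.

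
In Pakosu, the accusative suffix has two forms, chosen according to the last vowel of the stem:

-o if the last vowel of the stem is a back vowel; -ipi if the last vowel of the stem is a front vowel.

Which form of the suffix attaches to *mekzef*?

Since the last vowel of *mekzef* is /e/ (a front vowel), it takes -ipi.

-ipi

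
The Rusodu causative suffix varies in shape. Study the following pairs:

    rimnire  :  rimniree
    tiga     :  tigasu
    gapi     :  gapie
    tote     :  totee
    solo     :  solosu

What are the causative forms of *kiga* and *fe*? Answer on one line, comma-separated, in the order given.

kigasu, fee

The pattern is front/back vowel harmony: -e when the last vowel of the stem is a front vowel (*rimnire*, *gapi*, *tote*); -su when the last vowel of the stem is a back vowel (*tiga*, *solo*).
Since the last vowel of *kiga* is /a/ (a back vowel), it takes -su, giving *kigasu*.
The last vowel of *fe* is /e/, which is a front vowel, so the suffix is -e, giving *fee*.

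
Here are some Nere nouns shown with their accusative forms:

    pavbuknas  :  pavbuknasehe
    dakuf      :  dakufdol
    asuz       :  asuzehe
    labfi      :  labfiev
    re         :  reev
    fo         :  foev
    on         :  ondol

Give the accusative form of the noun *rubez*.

Looking at the final sound of each stem: -ehe when the stem ends in a sibilant (*pavbuknas*, *asuz*); -dol when the stem ends in a non-sibilant consonant (*dakuf*, *on*); -ev when the stem ends in a vowel (*labfi*, *re*, *fo*).
*rubez*: final sound = /z/, a sibilant → -ehe → *rubezehe*.

rubezehe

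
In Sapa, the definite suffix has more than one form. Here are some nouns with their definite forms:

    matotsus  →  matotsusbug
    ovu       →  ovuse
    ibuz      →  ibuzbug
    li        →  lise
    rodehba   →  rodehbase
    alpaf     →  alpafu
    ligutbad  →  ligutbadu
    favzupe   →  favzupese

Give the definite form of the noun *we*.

wese

The pattern is sibilance of the final sound: -bug when the stem ends in a sibilant (*matotsus*, *ibuz*); -u when the stem ends in a non-sibilant consonant (*alpaf*, *ligutbad*); -se when the stem ends in a vowel (*ovu*, *li*, *rodehba*, *favzupe*).
*we*: final sound = /e/, a vowel → -se → *wese*.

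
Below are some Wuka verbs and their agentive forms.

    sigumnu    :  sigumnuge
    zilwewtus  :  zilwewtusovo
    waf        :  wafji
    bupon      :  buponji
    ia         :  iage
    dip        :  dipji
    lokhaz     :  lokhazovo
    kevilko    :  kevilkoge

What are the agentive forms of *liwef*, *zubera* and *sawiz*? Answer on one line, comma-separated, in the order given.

Looking at the final sound of each stem: -ovo when the stem ends in a sibilant (*zilwewtus*, *lokhaz*); -ji when the stem ends in a non-sibilant consonant (*waf*, *bupon*, *dip*); -ge when the stem ends in a vowel (*sigumnu*, *ia*, *kevilko*).
*liwef* — final sound /f/ (a non-sibilant consonant) → -ji → *liwefji*.
*zubera*: final sound = /a/, a vowel → -ge → *zuberage*.
The final sound of *sawiz* is /z/, which is a sibilant, so the suffix is -ovo, giving *sawizovo*.

liwefji, zuberage, sawizovo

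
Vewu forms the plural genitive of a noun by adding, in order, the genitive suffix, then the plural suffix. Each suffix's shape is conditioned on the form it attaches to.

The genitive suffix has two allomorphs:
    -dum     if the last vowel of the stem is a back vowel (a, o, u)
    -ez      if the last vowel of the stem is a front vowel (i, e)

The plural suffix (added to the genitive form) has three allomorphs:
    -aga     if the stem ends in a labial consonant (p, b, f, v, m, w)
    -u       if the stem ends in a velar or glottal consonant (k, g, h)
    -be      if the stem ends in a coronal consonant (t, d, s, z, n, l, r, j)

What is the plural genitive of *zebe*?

Since the last vowel of *zebe* is /e/ (a front vowel), it takes -ez, giving *zebeez*.
The genitive form *zebeez* — final consonant /z/ (coronal) → -be → *zebeezbe*.

zebeezbe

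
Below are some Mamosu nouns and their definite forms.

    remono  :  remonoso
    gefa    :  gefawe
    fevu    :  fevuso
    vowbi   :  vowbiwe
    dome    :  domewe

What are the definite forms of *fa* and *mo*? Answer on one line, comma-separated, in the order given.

The suffix is conditioned by the last vowel: -so when the last vowel of the stem is a rounded vowel (*remono*, *fevu*); -we when the last vowel of the stem is an unrounded vowel (*gefa*, *vowbi*, *dome*).
*fa*: last vowel = /a/, an unrounded vowel → -we → *fawe*.
*mo* — last vowel /o/ (a rounded vowel) → -so → *moso*.

fawe, moso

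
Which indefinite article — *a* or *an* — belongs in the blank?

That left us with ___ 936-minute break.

a

The indefinite article is chosen by the initial *sound* of the following word, not its spelling.
The number *936* is spoken "nine hundred …", beginning with /naɪn/ — a consonant sound.
So the article is *a*: That left us with a 936-minute break.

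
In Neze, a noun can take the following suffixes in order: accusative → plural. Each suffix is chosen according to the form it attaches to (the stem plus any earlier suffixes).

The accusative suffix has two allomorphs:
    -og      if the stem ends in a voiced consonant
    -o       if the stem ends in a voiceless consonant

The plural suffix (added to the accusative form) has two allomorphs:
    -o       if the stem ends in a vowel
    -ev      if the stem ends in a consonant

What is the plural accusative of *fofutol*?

fofutologev

The final consonant of *fofutol* is /l/, which is voiced, so the accusative suffix is -og, giving *fofutolog*.
The final sound of the accusative form *fofutolog* is /g/, which is a consonant, so the plural suffix is -ev, giving *fofutologev*.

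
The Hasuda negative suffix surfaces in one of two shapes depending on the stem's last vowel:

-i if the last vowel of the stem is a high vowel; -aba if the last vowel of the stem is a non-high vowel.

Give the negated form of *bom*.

The last vowel of *bom* is /o/, which is a non-high vowel, so the suffix is -aba, giving *bomaba*.

bomaba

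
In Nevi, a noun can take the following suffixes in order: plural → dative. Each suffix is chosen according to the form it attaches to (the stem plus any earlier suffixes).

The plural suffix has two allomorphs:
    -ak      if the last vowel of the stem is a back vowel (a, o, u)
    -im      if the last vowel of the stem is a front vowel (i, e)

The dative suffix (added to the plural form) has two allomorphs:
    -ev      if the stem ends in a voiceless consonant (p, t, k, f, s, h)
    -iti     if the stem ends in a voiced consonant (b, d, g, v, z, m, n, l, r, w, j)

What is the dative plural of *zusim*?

zusimimiti

The last vowel of *zusim* is /i/, which is a front vowel, so the plural suffix is -im, giving *zusimim*.
The plural form *zusimim*: final consonant = /m/, voiced → -iti → *zusimimiti*.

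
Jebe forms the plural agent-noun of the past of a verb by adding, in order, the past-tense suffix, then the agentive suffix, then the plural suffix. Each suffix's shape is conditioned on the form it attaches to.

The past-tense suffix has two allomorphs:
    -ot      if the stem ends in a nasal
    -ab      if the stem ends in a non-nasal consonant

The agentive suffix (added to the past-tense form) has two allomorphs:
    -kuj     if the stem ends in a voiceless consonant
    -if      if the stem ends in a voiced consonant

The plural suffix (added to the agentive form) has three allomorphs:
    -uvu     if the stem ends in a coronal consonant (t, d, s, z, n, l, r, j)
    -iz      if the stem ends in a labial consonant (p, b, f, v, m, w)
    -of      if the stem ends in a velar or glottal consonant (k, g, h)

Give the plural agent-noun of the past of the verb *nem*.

nemotkujuvu

The final consonant of *nem* is /m/, which is a nasal, so the past-tense suffix is -ot, giving *nemot*.
The final consonant of the past-tense form *nemot* is /t/, which is voiceless, so the agentive suffix is -kuj, giving *nemotkuj*.
The final consonant of the agentive form *nemotkuj* is /j/, which is coronal, so the plural suffix is -uvu, giving *nemotkujuvu*.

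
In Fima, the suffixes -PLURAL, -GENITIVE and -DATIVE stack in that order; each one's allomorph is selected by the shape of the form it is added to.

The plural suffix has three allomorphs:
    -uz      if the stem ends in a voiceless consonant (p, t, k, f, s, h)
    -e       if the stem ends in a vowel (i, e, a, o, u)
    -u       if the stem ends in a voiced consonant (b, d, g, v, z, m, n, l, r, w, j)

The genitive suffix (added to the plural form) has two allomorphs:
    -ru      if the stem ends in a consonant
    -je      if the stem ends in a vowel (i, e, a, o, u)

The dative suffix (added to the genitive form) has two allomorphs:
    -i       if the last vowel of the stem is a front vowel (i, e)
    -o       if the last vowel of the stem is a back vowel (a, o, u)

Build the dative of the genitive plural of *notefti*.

Since the final sound of *notefti* is /i/ (a vowel), it takes -e, giving *noteftie*.
The plural form *noteftie*: final sound = /e/, a vowel → -je → *noteftieje*.
Since the last vowel of the genitive form *noteftieje* is /e/ (a front vowel), it takes -i, giving *noteftiejei*.

noteftiejei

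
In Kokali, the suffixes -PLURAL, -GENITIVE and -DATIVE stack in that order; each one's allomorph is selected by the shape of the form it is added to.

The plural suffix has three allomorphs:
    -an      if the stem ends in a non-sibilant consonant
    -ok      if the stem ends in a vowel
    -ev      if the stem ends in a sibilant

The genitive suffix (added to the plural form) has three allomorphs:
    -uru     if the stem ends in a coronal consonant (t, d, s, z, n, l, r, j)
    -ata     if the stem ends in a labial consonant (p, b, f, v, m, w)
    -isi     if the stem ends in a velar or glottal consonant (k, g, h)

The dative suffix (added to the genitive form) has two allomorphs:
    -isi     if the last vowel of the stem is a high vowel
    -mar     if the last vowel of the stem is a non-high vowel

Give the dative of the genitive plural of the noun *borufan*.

*borufan*: final sound = /n/, a non-sibilant consonant → -an → *borufanan*.
The plural form *borufanan* — final consonant /n/ (coronal) → -uru → *borufananuru*.
Since the last vowel of the genitive form *borufananuru* is /u/ (a high vowel), it takes -isi, giving *borufananuruisi*.

borufananuruisi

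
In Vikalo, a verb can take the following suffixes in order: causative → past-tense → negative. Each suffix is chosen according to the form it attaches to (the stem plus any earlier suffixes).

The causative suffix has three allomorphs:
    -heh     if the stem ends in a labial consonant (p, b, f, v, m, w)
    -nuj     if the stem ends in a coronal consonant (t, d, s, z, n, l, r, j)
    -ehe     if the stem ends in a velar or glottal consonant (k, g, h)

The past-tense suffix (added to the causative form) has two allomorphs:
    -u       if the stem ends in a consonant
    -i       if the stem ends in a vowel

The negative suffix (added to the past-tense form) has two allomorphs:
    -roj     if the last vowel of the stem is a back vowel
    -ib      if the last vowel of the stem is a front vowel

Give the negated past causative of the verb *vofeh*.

vofeheheiib

The final consonant of *vofeh* is /h/, which is velar/glottal, so the causative suffix is -ehe, giving *vofehehe*.
Since the final sound of the causative form *vofehehe* is /e/ (a vowel), it takes -i, giving *vofehehei*.
The past-tense form *vofehehei* — last vowel /i/ (a front vowel) → -ib → *vofeheheiib*.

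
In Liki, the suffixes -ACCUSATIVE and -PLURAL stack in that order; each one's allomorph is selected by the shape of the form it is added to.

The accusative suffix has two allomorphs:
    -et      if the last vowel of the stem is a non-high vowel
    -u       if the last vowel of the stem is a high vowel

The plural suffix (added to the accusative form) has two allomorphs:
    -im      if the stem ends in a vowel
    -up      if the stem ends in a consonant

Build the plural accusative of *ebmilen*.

The last vowel of *ebmilen* is /e/, which is a non-high vowel, so the accusative suffix is -et, giving *ebmilenet*.
The final sound of the accusative form *ebmilenet* is /t/, which is a consonant, so the plural suffix is -up, giving *ebmilenetup*.

ebmilenetup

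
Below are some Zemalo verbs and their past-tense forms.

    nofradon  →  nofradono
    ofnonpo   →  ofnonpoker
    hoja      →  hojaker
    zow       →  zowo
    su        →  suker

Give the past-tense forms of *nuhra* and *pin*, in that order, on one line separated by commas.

nuhraker, pino

The pattern is consonant vs. vowel: -o when the stem ends in a consonant (*nofradon*, *zow*); -ker when the stem ends in a vowel (*ofnonpo*, *hoja*, *su*).
Since the final sound of *nuhra* is /a/ (a vowel), it takes -ker, giving *nuhraker*.
*pin*: final sound = /n/, a consonant → -o → *pino*.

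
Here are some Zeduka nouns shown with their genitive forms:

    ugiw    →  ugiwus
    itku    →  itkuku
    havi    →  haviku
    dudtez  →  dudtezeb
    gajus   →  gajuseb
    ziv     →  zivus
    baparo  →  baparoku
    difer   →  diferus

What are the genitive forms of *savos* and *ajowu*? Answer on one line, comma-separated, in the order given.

The suffix is conditioned by the final sound: -eb when the stem ends in a sibilant (*dudtez*, *gajus*); -us when the stem ends in a non-sibilant consonant (*ugiw*, *ziv*, *difer*); -ku when the stem ends in a vowel (*itku*, *havi*, *baparo*).
*savos*: final sound = /s/, a sibilant → -eb → *savoseb*.
*ajowu* — final sound /u/ (a vowel) → -ku → *ajowuku*.

savoseb, ajowuku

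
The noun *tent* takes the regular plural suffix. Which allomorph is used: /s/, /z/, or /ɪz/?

The stem *tent* ends in a voiceless non-sibilant consonant.
The plural suffix surfaces as /ɪz/ after sibilants, /s/ after other voiceless consonants, and /z/ after other voiced sounds.
So the plural -s on *tent* is pronounced /s/.

/s/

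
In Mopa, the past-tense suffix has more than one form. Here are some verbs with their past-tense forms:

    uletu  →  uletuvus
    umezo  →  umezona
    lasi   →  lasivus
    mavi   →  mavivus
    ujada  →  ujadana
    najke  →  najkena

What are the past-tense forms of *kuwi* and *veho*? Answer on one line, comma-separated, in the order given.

The pattern is height harmony: -vus when the last vowel of the stem is a high vowel (*uletu*, *lasi*, *mavi*); -na when the last vowel of the stem is a non-high vowel (*umezo*, *ujada*, *najke*).
The last vowel of *kuwi* is /i/, which is a high vowel, so the suffix is -vus, giving *kuwivus*.
The last vowel of *veho* is /o/, which is a non-high vowel, so the suffix is -na, giving *vehona*.

kuwivus, vehona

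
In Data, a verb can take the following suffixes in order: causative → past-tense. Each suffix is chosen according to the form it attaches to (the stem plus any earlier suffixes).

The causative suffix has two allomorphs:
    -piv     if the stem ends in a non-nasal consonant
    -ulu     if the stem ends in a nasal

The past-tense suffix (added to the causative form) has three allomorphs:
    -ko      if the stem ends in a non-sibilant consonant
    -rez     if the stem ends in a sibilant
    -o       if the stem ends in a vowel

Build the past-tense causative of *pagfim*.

Since the final consonant of *pagfim* is /m/ (a nasal), it takes -ulu, giving *pagfimulu*.
The causative form *pagfimulu* — final sound /u/ (a vowel) → -o → *pagfimuluo*.

pagfimuluo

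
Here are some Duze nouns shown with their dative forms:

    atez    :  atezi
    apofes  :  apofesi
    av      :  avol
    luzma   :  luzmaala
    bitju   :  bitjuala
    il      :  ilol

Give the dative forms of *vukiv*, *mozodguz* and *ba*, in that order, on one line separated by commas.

vukivol, mozodguzi, baala

Looking at the final sound of each stem: -i when the stem ends in a sibilant (*atez*, *apofes*); -ol when the stem ends in a non-sibilant consonant (*av*, *il*); -ala when the stem ends in a vowel (*luzma*, *bitju*).
Since the final sound of *vukiv* is /v/ (a non-sibilant consonant), it takes -ol, giving *vukivol*.
*mozodguz* — final sound /z/ (a sibilant) → -i → *mozodguzi*.
Since the final sound of *ba* is /a/ (a vowel), it takes -ala, giving *baala*.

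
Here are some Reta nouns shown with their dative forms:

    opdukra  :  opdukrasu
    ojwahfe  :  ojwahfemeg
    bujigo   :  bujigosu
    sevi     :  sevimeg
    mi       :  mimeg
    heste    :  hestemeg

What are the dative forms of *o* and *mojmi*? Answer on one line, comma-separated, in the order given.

Looking at the last vowel of each stem: -meg when the last vowel of the stem is a front vowel (*ojwahfe*, *sevi*, *mi*, *heste*); -su when the last vowel of the stem is a back vowel (*opdukra*, *bujigo*).
The last vowel of *o* is /o/, which is a back vowel, so the suffix is -su, giving *osu*.
*mojmi* — last vowel /i/ (a front vowel) → -meg → *mojmimeg*.

osu, mojmimeg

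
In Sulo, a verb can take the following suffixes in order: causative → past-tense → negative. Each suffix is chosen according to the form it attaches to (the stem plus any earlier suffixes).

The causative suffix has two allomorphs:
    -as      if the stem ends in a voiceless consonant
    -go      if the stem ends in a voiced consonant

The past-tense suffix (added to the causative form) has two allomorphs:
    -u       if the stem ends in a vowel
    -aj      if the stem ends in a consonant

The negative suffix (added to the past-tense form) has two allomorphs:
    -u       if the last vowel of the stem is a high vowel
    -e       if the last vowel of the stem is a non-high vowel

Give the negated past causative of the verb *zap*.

*zap* — final consonant /p/ (voiceless) → -as → *zapas*.
Since the final sound of the causative form *zapas* is /s/ (a consonant), it takes -aj, giving *zapasaj*.
The past-tense form *zapasaj*: last vowel = /a/, a non-high vowel → -e → *zapasaje*.

zapasaje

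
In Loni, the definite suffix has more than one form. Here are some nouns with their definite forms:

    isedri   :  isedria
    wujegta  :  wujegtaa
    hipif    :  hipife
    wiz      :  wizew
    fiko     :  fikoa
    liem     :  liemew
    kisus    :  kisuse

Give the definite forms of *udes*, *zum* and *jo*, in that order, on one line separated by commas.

Looking at the final sound of each stem: -e when the stem ends in a voiceless consonant (*hipif*, *kisus*); -ew when the stem ends in a voiced consonant (*wiz*, *liem*); -a when the stem ends in a vowel (*isedri*, *wujegta*, *fiko*).
*udes*: final sound = /s/, a voiceless consonant → -e → *udese*.
*zum* — final sound /m/ (a voiced consonant) → -ew → *zumew*.
The final sound of *jo* is /o/, which is a vowel, so the suffix is -a, giving *joa*.

udese, zumew, joa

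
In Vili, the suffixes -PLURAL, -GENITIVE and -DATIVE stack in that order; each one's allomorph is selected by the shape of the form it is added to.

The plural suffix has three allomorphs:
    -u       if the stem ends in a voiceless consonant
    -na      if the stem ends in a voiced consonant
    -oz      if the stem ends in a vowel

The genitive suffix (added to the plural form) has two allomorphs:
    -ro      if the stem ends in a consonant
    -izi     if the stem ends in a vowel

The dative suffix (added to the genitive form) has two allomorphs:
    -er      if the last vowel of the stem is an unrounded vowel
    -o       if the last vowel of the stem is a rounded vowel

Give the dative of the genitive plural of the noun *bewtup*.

bewtupuizier

*bewtup* — final sound /p/ (a voiceless consonant) → -u → *bewtupu*.
The final sound of the plural form *bewtupu* is /u/, which is a vowel, so the genitive suffix is -izi, giving *bewtupuizi*.
Since the last vowel of the genitive form *bewtupuizi* is /i/ (an unrounded vowel), it takes -er, giving *bewtupuizier*.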